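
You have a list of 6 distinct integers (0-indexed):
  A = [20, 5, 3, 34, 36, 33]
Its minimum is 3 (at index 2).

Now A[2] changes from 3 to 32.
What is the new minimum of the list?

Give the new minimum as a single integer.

Answer: 5

Derivation:
Old min = 3 (at index 2)
Change: A[2] 3 -> 32
Changed element WAS the min. Need to check: is 32 still <= all others?
  Min of remaining elements: 5
  New min = min(32, 5) = 5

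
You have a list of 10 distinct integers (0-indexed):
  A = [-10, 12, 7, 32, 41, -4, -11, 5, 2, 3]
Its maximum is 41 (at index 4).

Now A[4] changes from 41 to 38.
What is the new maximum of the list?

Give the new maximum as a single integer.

Old max = 41 (at index 4)
Change: A[4] 41 -> 38
Changed element WAS the max -> may need rescan.
  Max of remaining elements: 32
  New max = max(38, 32) = 38

Answer: 38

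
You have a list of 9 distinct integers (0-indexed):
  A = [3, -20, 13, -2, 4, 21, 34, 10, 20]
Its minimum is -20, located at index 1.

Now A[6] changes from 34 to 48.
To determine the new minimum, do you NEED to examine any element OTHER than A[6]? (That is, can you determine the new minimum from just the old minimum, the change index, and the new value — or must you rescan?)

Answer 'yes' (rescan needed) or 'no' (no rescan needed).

Old min = -20 at index 1
Change at index 6: 34 -> 48
Index 6 was NOT the min. New min = min(-20, 48). No rescan of other elements needed.
Needs rescan: no

Answer: no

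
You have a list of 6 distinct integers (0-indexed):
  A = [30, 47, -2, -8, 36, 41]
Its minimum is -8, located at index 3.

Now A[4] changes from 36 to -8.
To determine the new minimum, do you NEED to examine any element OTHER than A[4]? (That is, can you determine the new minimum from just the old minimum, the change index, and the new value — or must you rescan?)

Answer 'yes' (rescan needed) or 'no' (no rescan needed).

Old min = -8 at index 3
Change at index 4: 36 -> -8
Index 4 was NOT the min. New min = min(-8, -8). No rescan of other elements needed.
Needs rescan: no

Answer: no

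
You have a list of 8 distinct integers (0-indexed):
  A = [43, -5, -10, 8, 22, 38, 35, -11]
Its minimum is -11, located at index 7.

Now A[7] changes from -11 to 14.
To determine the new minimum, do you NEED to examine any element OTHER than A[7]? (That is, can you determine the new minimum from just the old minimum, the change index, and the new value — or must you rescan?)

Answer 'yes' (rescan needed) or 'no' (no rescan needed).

Old min = -11 at index 7
Change at index 7: -11 -> 14
Index 7 WAS the min and new value 14 > old min -11. Must rescan other elements to find the new min.
Needs rescan: yes

Answer: yes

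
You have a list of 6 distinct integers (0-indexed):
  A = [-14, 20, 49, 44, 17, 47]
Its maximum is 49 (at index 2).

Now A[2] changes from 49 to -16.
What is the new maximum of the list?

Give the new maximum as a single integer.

Old max = 49 (at index 2)
Change: A[2] 49 -> -16
Changed element WAS the max -> may need rescan.
  Max of remaining elements: 47
  New max = max(-16, 47) = 47

Answer: 47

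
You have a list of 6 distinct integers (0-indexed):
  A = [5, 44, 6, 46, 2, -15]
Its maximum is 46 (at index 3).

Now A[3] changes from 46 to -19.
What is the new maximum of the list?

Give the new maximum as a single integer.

Old max = 46 (at index 3)
Change: A[3] 46 -> -19
Changed element WAS the max -> may need rescan.
  Max of remaining elements: 44
  New max = max(-19, 44) = 44

Answer: 44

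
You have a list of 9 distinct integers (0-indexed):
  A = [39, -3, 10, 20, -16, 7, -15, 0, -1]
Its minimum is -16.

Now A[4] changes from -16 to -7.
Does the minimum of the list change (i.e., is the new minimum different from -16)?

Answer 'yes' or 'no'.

Answer: yes

Derivation:
Old min = -16
Change: A[4] -16 -> -7
Changed element was the min; new min must be rechecked.
New min = -15; changed? yes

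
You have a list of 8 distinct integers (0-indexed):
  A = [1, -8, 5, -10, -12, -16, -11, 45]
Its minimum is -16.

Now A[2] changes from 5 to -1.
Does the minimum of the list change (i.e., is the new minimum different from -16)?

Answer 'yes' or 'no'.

Old min = -16
Change: A[2] 5 -> -1
Changed element was NOT the min; min changes only if -1 < -16.
New min = -16; changed? no

Answer: no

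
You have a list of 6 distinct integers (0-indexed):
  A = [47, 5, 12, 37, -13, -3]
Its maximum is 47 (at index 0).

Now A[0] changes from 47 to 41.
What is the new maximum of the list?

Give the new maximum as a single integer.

Answer: 41

Derivation:
Old max = 47 (at index 0)
Change: A[0] 47 -> 41
Changed element WAS the max -> may need rescan.
  Max of remaining elements: 37
  New max = max(41, 37) = 41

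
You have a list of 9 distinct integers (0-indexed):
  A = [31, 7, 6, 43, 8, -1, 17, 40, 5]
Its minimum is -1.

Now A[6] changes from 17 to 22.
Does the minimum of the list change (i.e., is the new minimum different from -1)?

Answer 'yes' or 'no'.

Old min = -1
Change: A[6] 17 -> 22
Changed element was NOT the min; min changes only if 22 < -1.
New min = -1; changed? no

Answer: no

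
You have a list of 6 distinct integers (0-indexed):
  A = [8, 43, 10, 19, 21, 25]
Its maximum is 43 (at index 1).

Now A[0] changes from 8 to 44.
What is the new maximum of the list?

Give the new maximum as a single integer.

Old max = 43 (at index 1)
Change: A[0] 8 -> 44
Changed element was NOT the old max.
  New max = max(old_max, new_val) = max(43, 44) = 44

Answer: 44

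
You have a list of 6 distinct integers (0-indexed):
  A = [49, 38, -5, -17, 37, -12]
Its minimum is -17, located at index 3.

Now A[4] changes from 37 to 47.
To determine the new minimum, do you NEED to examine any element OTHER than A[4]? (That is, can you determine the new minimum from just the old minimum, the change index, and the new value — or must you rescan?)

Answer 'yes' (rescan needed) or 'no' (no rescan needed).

Old min = -17 at index 3
Change at index 4: 37 -> 47
Index 4 was NOT the min. New min = min(-17, 47). No rescan of other elements needed.
Needs rescan: no

Answer: no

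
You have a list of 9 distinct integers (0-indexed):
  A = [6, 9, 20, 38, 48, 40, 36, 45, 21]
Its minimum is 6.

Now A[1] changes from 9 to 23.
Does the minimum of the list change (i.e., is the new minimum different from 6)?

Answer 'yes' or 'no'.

Old min = 6
Change: A[1] 9 -> 23
Changed element was NOT the min; min changes only if 23 < 6.
New min = 6; changed? no

Answer: no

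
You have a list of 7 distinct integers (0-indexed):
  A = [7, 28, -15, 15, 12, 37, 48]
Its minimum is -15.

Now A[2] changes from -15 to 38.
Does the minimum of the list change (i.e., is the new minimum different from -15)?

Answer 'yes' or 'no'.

Answer: yes

Derivation:
Old min = -15
Change: A[2] -15 -> 38
Changed element was the min; new min must be rechecked.
New min = 7; changed? yes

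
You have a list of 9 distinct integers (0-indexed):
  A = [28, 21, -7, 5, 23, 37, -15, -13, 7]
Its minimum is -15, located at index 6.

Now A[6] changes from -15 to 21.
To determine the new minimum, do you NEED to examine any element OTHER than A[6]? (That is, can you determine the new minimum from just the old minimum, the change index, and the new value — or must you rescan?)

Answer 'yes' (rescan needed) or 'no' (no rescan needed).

Old min = -15 at index 6
Change at index 6: -15 -> 21
Index 6 WAS the min and new value 21 > old min -15. Must rescan other elements to find the new min.
Needs rescan: yes

Answer: yes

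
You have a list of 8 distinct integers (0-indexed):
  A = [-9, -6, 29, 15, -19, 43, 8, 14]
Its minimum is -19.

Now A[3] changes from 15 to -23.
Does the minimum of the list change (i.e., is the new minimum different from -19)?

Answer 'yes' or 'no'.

Answer: yes

Derivation:
Old min = -19
Change: A[3] 15 -> -23
Changed element was NOT the min; min changes only if -23 < -19.
New min = -23; changed? yes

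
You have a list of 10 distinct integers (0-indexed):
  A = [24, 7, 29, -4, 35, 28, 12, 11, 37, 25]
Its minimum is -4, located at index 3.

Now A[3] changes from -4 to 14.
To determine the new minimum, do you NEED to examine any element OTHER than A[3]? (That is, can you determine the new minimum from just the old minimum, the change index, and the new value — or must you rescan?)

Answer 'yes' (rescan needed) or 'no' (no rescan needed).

Answer: yes

Derivation:
Old min = -4 at index 3
Change at index 3: -4 -> 14
Index 3 WAS the min and new value 14 > old min -4. Must rescan other elements to find the new min.
Needs rescan: yes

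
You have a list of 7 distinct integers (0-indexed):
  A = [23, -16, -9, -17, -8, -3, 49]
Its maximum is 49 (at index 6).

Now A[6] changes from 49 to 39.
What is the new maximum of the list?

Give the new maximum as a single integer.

Answer: 39

Derivation:
Old max = 49 (at index 6)
Change: A[6] 49 -> 39
Changed element WAS the max -> may need rescan.
  Max of remaining elements: 23
  New max = max(39, 23) = 39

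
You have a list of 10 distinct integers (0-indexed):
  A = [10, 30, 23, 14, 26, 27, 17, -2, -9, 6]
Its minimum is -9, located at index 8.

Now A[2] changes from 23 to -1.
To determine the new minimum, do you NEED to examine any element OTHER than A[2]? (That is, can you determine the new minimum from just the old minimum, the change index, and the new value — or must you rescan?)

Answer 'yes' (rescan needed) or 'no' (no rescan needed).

Old min = -9 at index 8
Change at index 2: 23 -> -1
Index 2 was NOT the min. New min = min(-9, -1). No rescan of other elements needed.
Needs rescan: no

Answer: no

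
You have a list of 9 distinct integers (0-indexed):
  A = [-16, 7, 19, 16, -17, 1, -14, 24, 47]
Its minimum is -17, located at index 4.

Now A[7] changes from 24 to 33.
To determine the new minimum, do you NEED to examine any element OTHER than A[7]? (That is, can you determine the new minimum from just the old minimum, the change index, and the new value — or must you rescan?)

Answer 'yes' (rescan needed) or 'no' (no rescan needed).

Answer: no

Derivation:
Old min = -17 at index 4
Change at index 7: 24 -> 33
Index 7 was NOT the min. New min = min(-17, 33). No rescan of other elements needed.
Needs rescan: no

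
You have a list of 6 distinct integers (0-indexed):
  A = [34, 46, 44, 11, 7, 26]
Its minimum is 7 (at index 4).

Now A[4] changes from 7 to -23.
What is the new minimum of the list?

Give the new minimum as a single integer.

Answer: -23

Derivation:
Old min = 7 (at index 4)
Change: A[4] 7 -> -23
Changed element WAS the min. Need to check: is -23 still <= all others?
  Min of remaining elements: 11
  New min = min(-23, 11) = -23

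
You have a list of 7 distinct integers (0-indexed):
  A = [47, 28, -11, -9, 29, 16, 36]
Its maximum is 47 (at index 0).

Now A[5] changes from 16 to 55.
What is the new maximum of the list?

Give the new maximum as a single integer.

Old max = 47 (at index 0)
Change: A[5] 16 -> 55
Changed element was NOT the old max.
  New max = max(old_max, new_val) = max(47, 55) = 55

Answer: 55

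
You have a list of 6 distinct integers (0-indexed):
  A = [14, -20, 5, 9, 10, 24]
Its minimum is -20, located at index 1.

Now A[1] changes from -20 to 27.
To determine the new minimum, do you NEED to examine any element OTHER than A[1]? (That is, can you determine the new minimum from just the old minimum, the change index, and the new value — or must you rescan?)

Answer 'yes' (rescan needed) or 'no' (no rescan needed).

Old min = -20 at index 1
Change at index 1: -20 -> 27
Index 1 WAS the min and new value 27 > old min -20. Must rescan other elements to find the new min.
Needs rescan: yes

Answer: yes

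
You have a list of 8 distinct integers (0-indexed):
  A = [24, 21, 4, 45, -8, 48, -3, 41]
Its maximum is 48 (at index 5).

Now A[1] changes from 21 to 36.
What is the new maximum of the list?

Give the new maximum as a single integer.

Old max = 48 (at index 5)
Change: A[1] 21 -> 36
Changed element was NOT the old max.
  New max = max(old_max, new_val) = max(48, 36) = 48

Answer: 48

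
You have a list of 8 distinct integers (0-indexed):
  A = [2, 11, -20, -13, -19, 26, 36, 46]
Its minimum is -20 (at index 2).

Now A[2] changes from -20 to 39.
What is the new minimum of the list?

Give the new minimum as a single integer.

Old min = -20 (at index 2)
Change: A[2] -20 -> 39
Changed element WAS the min. Need to check: is 39 still <= all others?
  Min of remaining elements: -19
  New min = min(39, -19) = -19

Answer: -19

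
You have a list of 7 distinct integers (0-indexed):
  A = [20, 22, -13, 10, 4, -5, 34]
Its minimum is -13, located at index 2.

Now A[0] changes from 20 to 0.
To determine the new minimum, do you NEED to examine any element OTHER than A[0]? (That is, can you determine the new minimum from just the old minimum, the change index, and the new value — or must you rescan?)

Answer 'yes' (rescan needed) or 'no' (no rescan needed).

Answer: no

Derivation:
Old min = -13 at index 2
Change at index 0: 20 -> 0
Index 0 was NOT the min. New min = min(-13, 0). No rescan of other elements needed.
Needs rescan: no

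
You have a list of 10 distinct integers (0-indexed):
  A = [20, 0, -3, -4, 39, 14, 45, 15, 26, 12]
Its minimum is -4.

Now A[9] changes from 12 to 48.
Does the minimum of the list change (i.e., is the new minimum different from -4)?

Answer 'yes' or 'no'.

Answer: no

Derivation:
Old min = -4
Change: A[9] 12 -> 48
Changed element was NOT the min; min changes only if 48 < -4.
New min = -4; changed? no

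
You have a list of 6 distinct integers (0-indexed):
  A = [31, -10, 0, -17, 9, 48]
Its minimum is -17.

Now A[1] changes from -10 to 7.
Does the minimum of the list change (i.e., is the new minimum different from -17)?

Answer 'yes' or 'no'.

Old min = -17
Change: A[1] -10 -> 7
Changed element was NOT the min; min changes only if 7 < -17.
New min = -17; changed? no

Answer: no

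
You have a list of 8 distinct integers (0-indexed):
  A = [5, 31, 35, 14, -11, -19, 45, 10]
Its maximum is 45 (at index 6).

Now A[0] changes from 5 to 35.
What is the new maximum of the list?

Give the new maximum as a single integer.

Answer: 45

Derivation:
Old max = 45 (at index 6)
Change: A[0] 5 -> 35
Changed element was NOT the old max.
  New max = max(old_max, new_val) = max(45, 35) = 45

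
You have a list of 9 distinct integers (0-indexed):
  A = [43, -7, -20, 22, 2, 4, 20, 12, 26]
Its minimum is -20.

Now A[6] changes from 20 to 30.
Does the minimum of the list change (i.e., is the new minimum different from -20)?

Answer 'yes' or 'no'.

Answer: no

Derivation:
Old min = -20
Change: A[6] 20 -> 30
Changed element was NOT the min; min changes only if 30 < -20.
New min = -20; changed? no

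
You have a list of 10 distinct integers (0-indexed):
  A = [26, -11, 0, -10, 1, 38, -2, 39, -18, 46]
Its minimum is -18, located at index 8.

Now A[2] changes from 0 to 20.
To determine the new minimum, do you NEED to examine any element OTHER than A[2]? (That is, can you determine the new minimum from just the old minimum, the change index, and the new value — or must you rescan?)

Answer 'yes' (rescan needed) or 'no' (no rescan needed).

Answer: no

Derivation:
Old min = -18 at index 8
Change at index 2: 0 -> 20
Index 2 was NOT the min. New min = min(-18, 20). No rescan of other elements needed.
Needs rescan: no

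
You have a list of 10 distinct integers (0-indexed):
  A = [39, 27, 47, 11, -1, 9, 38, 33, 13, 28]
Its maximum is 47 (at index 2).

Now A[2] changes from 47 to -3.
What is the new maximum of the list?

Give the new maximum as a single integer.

Old max = 47 (at index 2)
Change: A[2] 47 -> -3
Changed element WAS the max -> may need rescan.
  Max of remaining elements: 39
  New max = max(-3, 39) = 39

Answer: 39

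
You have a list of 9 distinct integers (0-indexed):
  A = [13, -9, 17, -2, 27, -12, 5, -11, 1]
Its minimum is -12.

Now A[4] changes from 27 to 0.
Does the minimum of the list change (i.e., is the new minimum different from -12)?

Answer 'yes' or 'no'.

Answer: no

Derivation:
Old min = -12
Change: A[4] 27 -> 0
Changed element was NOT the min; min changes only if 0 < -12.
New min = -12; changed? no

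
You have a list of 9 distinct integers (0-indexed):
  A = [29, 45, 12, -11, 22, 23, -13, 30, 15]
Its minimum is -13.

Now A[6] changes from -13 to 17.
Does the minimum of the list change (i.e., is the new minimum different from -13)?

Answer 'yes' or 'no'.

Answer: yes

Derivation:
Old min = -13
Change: A[6] -13 -> 17
Changed element was the min; new min must be rechecked.
New min = -11; changed? yes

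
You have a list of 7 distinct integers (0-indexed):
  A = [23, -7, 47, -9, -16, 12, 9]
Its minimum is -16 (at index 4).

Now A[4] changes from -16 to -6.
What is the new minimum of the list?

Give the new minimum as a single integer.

Answer: -9

Derivation:
Old min = -16 (at index 4)
Change: A[4] -16 -> -6
Changed element WAS the min. Need to check: is -6 still <= all others?
  Min of remaining elements: -9
  New min = min(-6, -9) = -9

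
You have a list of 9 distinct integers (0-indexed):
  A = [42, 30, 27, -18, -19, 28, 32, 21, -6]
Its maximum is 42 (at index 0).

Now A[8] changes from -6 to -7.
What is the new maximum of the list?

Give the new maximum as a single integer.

Old max = 42 (at index 0)
Change: A[8] -6 -> -7
Changed element was NOT the old max.
  New max = max(old_max, new_val) = max(42, -7) = 42

Answer: 42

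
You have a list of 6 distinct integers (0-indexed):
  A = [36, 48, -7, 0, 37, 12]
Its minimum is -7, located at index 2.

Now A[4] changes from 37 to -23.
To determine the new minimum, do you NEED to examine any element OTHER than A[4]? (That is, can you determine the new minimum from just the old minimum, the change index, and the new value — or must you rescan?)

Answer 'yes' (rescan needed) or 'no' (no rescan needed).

Old min = -7 at index 2
Change at index 4: 37 -> -23
Index 4 was NOT the min. New min = min(-7, -23). No rescan of other elements needed.
Needs rescan: no

Answer: no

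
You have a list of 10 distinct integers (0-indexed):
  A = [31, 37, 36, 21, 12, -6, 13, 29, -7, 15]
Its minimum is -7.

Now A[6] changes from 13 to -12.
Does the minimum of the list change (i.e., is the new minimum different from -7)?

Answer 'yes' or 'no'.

Answer: yes

Derivation:
Old min = -7
Change: A[6] 13 -> -12
Changed element was NOT the min; min changes only if -12 < -7.
New min = -12; changed? yes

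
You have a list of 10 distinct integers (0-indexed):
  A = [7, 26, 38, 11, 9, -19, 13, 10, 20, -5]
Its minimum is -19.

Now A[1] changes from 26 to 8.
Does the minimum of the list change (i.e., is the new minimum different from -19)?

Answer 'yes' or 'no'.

Old min = -19
Change: A[1] 26 -> 8
Changed element was NOT the min; min changes only if 8 < -19.
New min = -19; changed? no

Answer: no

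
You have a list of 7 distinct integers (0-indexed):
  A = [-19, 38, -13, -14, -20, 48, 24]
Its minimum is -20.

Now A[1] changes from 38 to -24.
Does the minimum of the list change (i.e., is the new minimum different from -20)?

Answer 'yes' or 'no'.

Old min = -20
Change: A[1] 38 -> -24
Changed element was NOT the min; min changes only if -24 < -20.
New min = -24; changed? yes

Answer: yes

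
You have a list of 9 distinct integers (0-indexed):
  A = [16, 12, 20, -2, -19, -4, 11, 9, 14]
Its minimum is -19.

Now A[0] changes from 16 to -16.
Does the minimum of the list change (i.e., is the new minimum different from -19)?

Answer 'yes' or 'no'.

Old min = -19
Change: A[0] 16 -> -16
Changed element was NOT the min; min changes only if -16 < -19.
New min = -19; changed? no

Answer: no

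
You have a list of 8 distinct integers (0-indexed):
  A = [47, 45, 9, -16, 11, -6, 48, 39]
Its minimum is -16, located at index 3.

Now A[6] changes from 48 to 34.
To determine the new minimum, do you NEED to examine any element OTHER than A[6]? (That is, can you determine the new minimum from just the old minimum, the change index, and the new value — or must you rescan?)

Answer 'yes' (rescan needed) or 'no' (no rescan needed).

Old min = -16 at index 3
Change at index 6: 48 -> 34
Index 6 was NOT the min. New min = min(-16, 34). No rescan of other elements needed.
Needs rescan: no

Answer: no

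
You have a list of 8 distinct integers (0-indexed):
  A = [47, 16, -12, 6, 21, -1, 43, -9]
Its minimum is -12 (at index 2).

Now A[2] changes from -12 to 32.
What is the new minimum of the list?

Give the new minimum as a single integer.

Old min = -12 (at index 2)
Change: A[2] -12 -> 32
Changed element WAS the min. Need to check: is 32 still <= all others?
  Min of remaining elements: -9
  New min = min(32, -9) = -9

Answer: -9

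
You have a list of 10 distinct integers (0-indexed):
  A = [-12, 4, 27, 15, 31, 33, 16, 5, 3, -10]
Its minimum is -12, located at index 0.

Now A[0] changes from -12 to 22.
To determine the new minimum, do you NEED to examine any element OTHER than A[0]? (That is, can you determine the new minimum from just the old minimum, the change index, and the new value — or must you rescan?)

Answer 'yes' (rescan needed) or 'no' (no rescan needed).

Answer: yes

Derivation:
Old min = -12 at index 0
Change at index 0: -12 -> 22
Index 0 WAS the min and new value 22 > old min -12. Must rescan other elements to find the new min.
Needs rescan: yes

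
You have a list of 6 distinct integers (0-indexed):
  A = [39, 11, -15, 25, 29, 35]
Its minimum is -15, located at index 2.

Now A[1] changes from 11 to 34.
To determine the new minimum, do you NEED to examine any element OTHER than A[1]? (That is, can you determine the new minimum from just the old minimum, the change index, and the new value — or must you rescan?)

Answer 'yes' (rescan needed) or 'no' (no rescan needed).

Old min = -15 at index 2
Change at index 1: 11 -> 34
Index 1 was NOT the min. New min = min(-15, 34). No rescan of other elements needed.
Needs rescan: no

Answer: no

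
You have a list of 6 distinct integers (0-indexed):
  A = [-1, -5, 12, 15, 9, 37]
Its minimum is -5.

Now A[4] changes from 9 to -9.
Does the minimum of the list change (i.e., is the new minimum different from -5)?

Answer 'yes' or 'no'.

Old min = -5
Change: A[4] 9 -> -9
Changed element was NOT the min; min changes only if -9 < -5.
New min = -9; changed? yes

Answer: yes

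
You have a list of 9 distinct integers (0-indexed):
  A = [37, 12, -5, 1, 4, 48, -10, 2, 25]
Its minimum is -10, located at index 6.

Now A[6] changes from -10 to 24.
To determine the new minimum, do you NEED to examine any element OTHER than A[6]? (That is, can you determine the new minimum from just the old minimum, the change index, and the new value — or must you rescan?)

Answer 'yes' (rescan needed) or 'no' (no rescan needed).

Old min = -10 at index 6
Change at index 6: -10 -> 24
Index 6 WAS the min and new value 24 > old min -10. Must rescan other elements to find the new min.
Needs rescan: yes

Answer: yes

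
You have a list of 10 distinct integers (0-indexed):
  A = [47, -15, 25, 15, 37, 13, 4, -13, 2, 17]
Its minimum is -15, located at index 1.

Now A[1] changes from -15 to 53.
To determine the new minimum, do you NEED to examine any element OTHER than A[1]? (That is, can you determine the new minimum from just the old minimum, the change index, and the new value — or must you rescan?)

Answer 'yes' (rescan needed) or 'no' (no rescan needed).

Answer: yes

Derivation:
Old min = -15 at index 1
Change at index 1: -15 -> 53
Index 1 WAS the min and new value 53 > old min -15. Must rescan other elements to find the new min.
Needs rescan: yes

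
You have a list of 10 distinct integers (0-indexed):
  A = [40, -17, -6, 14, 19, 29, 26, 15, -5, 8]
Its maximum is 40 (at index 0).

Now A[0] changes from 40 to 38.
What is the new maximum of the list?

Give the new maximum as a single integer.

Old max = 40 (at index 0)
Change: A[0] 40 -> 38
Changed element WAS the max -> may need rescan.
  Max of remaining elements: 29
  New max = max(38, 29) = 38

Answer: 38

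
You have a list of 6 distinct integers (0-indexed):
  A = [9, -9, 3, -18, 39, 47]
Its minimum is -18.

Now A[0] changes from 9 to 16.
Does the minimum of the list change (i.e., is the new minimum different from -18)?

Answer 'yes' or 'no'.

Answer: no

Derivation:
Old min = -18
Change: A[0] 9 -> 16
Changed element was NOT the min; min changes only if 16 < -18.
New min = -18; changed? no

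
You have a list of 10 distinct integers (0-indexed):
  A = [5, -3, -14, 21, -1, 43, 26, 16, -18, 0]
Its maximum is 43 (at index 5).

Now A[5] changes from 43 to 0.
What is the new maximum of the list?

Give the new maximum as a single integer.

Answer: 26

Derivation:
Old max = 43 (at index 5)
Change: A[5] 43 -> 0
Changed element WAS the max -> may need rescan.
  Max of remaining elements: 26
  New max = max(0, 26) = 26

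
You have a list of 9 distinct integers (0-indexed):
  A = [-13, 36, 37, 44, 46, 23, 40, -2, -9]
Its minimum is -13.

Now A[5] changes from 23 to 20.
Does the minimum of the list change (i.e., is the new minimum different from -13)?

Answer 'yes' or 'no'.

Answer: no

Derivation:
Old min = -13
Change: A[5] 23 -> 20
Changed element was NOT the min; min changes only if 20 < -13.
New min = -13; changed? no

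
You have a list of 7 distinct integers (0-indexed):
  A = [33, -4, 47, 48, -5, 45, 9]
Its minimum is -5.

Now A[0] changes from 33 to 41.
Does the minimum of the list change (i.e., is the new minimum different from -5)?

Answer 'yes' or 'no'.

Answer: no

Derivation:
Old min = -5
Change: A[0] 33 -> 41
Changed element was NOT the min; min changes only if 41 < -5.
New min = -5; changed? no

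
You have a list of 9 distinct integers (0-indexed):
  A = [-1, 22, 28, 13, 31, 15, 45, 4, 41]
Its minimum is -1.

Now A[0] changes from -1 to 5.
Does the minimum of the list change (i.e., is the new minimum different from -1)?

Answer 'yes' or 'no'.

Answer: yes

Derivation:
Old min = -1
Change: A[0] -1 -> 5
Changed element was the min; new min must be rechecked.
New min = 4; changed? yes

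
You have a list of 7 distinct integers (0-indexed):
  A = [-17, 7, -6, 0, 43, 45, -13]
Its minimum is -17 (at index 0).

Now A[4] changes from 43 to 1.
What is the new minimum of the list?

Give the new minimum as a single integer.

Old min = -17 (at index 0)
Change: A[4] 43 -> 1
Changed element was NOT the old min.
  New min = min(old_min, new_val) = min(-17, 1) = -17

Answer: -17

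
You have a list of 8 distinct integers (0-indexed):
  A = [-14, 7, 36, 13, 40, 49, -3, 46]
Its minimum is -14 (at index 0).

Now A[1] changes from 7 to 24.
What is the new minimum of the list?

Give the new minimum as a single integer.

Answer: -14

Derivation:
Old min = -14 (at index 0)
Change: A[1] 7 -> 24
Changed element was NOT the old min.
  New min = min(old_min, new_val) = min(-14, 24) = -14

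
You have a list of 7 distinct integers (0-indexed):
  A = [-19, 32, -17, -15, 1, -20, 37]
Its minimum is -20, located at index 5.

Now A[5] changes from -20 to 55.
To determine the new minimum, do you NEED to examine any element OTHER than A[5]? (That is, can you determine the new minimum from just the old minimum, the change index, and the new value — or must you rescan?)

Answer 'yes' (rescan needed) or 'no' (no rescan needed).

Answer: yes

Derivation:
Old min = -20 at index 5
Change at index 5: -20 -> 55
Index 5 WAS the min and new value 55 > old min -20. Must rescan other elements to find the new min.
Needs rescan: yes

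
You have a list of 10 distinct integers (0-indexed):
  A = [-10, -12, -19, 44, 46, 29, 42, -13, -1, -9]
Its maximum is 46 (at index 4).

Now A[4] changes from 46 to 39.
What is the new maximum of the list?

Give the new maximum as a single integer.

Answer: 44

Derivation:
Old max = 46 (at index 4)
Change: A[4] 46 -> 39
Changed element WAS the max -> may need rescan.
  Max of remaining elements: 44
  New max = max(39, 44) = 44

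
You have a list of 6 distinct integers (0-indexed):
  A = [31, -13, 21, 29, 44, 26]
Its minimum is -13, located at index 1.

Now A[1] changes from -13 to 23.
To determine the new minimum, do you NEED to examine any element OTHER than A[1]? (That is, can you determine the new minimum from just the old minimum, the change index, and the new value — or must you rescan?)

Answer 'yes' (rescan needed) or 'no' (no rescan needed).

Answer: yes

Derivation:
Old min = -13 at index 1
Change at index 1: -13 -> 23
Index 1 WAS the min and new value 23 > old min -13. Must rescan other elements to find the new min.
Needs rescan: yes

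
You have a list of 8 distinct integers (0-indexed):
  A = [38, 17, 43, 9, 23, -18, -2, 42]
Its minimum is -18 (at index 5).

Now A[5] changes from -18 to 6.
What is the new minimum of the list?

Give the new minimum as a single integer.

Old min = -18 (at index 5)
Change: A[5] -18 -> 6
Changed element WAS the min. Need to check: is 6 still <= all others?
  Min of remaining elements: -2
  New min = min(6, -2) = -2

Answer: -2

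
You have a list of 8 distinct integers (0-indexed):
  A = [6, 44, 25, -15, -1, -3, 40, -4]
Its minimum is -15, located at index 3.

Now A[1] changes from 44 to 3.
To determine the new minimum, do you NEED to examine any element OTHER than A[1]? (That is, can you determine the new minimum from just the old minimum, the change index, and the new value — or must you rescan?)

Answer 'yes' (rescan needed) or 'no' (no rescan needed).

Answer: no

Derivation:
Old min = -15 at index 3
Change at index 1: 44 -> 3
Index 1 was NOT the min. New min = min(-15, 3). No rescan of other elements needed.
Needs rescan: no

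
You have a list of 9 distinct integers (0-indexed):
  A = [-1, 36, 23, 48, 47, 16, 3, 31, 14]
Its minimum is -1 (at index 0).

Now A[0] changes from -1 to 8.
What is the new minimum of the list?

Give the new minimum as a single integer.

Old min = -1 (at index 0)
Change: A[0] -1 -> 8
Changed element WAS the min. Need to check: is 8 still <= all others?
  Min of remaining elements: 3
  New min = min(8, 3) = 3

Answer: 3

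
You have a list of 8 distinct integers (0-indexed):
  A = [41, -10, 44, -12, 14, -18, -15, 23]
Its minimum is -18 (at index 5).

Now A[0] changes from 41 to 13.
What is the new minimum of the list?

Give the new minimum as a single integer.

Old min = -18 (at index 5)
Change: A[0] 41 -> 13
Changed element was NOT the old min.
  New min = min(old_min, new_val) = min(-18, 13) = -18

Answer: -18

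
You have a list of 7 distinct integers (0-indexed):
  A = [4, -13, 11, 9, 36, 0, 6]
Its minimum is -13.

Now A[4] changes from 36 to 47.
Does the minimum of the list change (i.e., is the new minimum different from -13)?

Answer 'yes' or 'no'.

Answer: no

Derivation:
Old min = -13
Change: A[4] 36 -> 47
Changed element was NOT the min; min changes only if 47 < -13.
New min = -13; changed? no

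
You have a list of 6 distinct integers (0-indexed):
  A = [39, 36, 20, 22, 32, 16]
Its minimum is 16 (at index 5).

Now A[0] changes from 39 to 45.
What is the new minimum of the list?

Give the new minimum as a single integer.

Old min = 16 (at index 5)
Change: A[0] 39 -> 45
Changed element was NOT the old min.
  New min = min(old_min, new_val) = min(16, 45) = 16

Answer: 16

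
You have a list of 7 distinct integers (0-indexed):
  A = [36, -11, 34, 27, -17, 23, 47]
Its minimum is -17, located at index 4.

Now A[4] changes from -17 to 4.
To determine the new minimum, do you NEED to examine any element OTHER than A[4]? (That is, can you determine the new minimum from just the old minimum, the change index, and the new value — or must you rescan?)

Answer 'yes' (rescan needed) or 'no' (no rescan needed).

Old min = -17 at index 4
Change at index 4: -17 -> 4
Index 4 WAS the min and new value 4 > old min -17. Must rescan other elements to find the new min.
Needs rescan: yes

Answer: yes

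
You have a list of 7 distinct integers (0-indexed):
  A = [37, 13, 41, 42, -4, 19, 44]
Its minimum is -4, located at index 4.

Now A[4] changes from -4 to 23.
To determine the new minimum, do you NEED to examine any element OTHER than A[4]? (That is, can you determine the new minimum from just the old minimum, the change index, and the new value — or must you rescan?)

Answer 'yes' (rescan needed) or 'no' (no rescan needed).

Old min = -4 at index 4
Change at index 4: -4 -> 23
Index 4 WAS the min and new value 23 > old min -4. Must rescan other elements to find the new min.
Needs rescan: yes

Answer: yes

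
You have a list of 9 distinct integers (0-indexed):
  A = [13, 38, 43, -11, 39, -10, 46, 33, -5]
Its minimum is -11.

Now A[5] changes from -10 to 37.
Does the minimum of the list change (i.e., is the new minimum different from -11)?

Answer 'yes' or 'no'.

Answer: no

Derivation:
Old min = -11
Change: A[5] -10 -> 37
Changed element was NOT the min; min changes only if 37 < -11.
New min = -11; changed? no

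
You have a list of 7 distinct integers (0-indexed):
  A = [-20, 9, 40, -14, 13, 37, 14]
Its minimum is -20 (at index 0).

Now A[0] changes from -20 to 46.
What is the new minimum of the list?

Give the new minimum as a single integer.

Answer: -14

Derivation:
Old min = -20 (at index 0)
Change: A[0] -20 -> 46
Changed element WAS the min. Need to check: is 46 still <= all others?
  Min of remaining elements: -14
  New min = min(46, -14) = -14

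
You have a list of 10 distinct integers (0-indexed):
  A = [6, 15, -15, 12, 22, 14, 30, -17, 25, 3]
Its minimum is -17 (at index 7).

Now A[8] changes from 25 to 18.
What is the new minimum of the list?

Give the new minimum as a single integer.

Answer: -17

Derivation:
Old min = -17 (at index 7)
Change: A[8] 25 -> 18
Changed element was NOT the old min.
  New min = min(old_min, new_val) = min(-17, 18) = -17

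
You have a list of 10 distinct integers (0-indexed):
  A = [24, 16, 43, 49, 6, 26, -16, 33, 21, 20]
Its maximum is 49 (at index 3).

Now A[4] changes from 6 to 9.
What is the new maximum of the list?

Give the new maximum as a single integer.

Old max = 49 (at index 3)
Change: A[4] 6 -> 9
Changed element was NOT the old max.
  New max = max(old_max, new_val) = max(49, 9) = 49

Answer: 49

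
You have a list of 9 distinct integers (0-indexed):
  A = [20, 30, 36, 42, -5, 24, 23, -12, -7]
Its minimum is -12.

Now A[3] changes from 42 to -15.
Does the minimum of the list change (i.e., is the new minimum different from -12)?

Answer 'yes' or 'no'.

Old min = -12
Change: A[3] 42 -> -15
Changed element was NOT the min; min changes only if -15 < -12.
New min = -15; changed? yes

Answer: yes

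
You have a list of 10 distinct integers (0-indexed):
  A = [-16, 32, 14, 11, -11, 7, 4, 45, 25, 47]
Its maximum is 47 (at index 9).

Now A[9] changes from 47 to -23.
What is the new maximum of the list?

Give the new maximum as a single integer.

Answer: 45

Derivation:
Old max = 47 (at index 9)
Change: A[9] 47 -> -23
Changed element WAS the max -> may need rescan.
  Max of remaining elements: 45
  New max = max(-23, 45) = 45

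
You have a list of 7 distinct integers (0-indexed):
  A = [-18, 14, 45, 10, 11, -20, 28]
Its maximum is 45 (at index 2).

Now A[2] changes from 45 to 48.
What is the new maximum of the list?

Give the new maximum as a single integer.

Answer: 48

Derivation:
Old max = 45 (at index 2)
Change: A[2] 45 -> 48
Changed element WAS the max -> may need rescan.
  Max of remaining elements: 28
  New max = max(48, 28) = 48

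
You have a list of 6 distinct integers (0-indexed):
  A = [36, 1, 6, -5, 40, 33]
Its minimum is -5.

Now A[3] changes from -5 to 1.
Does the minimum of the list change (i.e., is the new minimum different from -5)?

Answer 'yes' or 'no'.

Old min = -5
Change: A[3] -5 -> 1
Changed element was the min; new min must be rechecked.
New min = 1; changed? yes

Answer: yes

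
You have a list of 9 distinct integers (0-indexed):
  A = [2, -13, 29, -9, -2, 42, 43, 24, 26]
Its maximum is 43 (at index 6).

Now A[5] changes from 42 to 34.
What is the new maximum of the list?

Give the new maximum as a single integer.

Answer: 43

Derivation:
Old max = 43 (at index 6)
Change: A[5] 42 -> 34
Changed element was NOT the old max.
  New max = max(old_max, new_val) = max(43, 34) = 43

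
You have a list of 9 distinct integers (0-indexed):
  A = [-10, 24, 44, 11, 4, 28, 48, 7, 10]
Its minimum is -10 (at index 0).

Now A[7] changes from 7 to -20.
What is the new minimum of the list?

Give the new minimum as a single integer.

Old min = -10 (at index 0)
Change: A[7] 7 -> -20
Changed element was NOT the old min.
  New min = min(old_min, new_val) = min(-10, -20) = -20

Answer: -20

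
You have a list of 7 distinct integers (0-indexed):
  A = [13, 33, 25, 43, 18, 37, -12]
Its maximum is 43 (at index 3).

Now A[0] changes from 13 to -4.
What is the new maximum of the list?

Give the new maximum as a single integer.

Answer: 43

Derivation:
Old max = 43 (at index 3)
Change: A[0] 13 -> -4
Changed element was NOT the old max.
  New max = max(old_max, new_val) = max(43, -4) = 43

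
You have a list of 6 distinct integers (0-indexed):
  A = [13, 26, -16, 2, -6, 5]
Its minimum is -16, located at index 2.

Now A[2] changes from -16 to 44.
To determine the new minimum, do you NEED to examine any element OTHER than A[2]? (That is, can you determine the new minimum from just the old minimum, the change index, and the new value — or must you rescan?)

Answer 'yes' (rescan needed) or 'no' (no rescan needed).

Answer: yes

Derivation:
Old min = -16 at index 2
Change at index 2: -16 -> 44
Index 2 WAS the min and new value 44 > old min -16. Must rescan other elements to find the new min.
Needs rescan: yes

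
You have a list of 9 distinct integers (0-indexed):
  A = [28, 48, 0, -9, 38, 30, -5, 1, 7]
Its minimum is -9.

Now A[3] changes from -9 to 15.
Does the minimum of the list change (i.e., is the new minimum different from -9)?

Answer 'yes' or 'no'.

Old min = -9
Change: A[3] -9 -> 15
Changed element was the min; new min must be rechecked.
New min = -5; changed? yes

Answer: yes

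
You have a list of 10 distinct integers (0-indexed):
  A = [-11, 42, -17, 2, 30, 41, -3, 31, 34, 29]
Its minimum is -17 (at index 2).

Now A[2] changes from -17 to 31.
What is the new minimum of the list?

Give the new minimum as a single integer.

Old min = -17 (at index 2)
Change: A[2] -17 -> 31
Changed element WAS the min. Need to check: is 31 still <= all others?
  Min of remaining elements: -11
  New min = min(31, -11) = -11

Answer: -11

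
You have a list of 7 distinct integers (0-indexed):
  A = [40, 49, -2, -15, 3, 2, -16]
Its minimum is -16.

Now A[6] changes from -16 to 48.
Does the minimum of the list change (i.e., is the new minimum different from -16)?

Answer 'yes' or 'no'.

Answer: yes

Derivation:
Old min = -16
Change: A[6] -16 -> 48
Changed element was the min; new min must be rechecked.
New min = -15; changed? yes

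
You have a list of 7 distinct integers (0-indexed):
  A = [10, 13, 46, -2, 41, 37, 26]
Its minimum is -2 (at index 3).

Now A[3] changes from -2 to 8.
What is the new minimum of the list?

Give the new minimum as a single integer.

Old min = -2 (at index 3)
Change: A[3] -2 -> 8
Changed element WAS the min. Need to check: is 8 still <= all others?
  Min of remaining elements: 10
  New min = min(8, 10) = 8

Answer: 8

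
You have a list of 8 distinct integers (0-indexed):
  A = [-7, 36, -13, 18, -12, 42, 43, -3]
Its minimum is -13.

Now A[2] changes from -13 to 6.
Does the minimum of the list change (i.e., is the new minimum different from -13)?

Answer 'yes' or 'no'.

Answer: yes

Derivation:
Old min = -13
Change: A[2] -13 -> 6
Changed element was the min; new min must be rechecked.
New min = -12; changed? yes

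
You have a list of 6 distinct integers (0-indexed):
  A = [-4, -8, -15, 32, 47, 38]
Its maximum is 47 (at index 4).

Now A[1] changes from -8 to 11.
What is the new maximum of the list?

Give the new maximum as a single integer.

Answer: 47

Derivation:
Old max = 47 (at index 4)
Change: A[1] -8 -> 11
Changed element was NOT the old max.
  New max = max(old_max, new_val) = max(47, 11) = 47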